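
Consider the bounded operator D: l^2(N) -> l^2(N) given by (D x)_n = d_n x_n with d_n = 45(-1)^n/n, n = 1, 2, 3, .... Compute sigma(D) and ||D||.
sigma(D) = {45(-1)^n/n : n ≥ 1} ∪ {0}; ||D|| = 45

A bounded diagonal operator on l^2 with diagonal entries d_n has spectrum equal to the closure of {d_n : n ≥ 1}: every d_n is an eigenvalue (with eigenvector e_n), so {d_n} ⊂ sigma(D); the spectrum is closed, so its closure is too; and for lambda not in the closure, (D - lambda I) has bounded inverse (the diagonal entries 1/(d_n - lambda) are bounded). For our sequence d_n = 45(-1)^n/n, n = 1, 2, 3, ...:
  - {d_n} = {45(-1)^n/n : n ≥ 1}; the only limit point is 0
  - closure = {45(-1)^n/n : n ≥ 1} ∪ {0}
For the norm: a diagonal operator has ||D|| = sup_n |d_n|. Here |d_n| = 45/n is decreasing, so sup_n |d_n| = |d_1| = 45. So ||D|| = 45.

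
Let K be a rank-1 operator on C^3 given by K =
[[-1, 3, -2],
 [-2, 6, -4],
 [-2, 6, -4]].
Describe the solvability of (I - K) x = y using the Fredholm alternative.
(I - K) is singular (det(I - K) = 0, i.e. 1 ∈ sigma(K)). (I - K) x = y is solvable iff y ⊥ ker((I - K)^*) = span{(-1, 3, -2)}, i.e. iff -y_1 + 3y_2 - 2y_3 = 0. When solvable, the solutions are x = y + c·(1, 2, 2), c arbitrary (ker(I - K) = span{(1, 2, 2)}, dimension 1).

K has rank 1, so it is an outer product K = u v^T: every row of K is a multiple of one row vector. Reading off the entries, u = (1, 2, 2) and v = (-1, 3, -2) (row i of K equals u_i·v^T). A rank-one matrix u v^T satisfies K u = u (v·u) and kills the (2)-dimensional subspace v^⊥, so its characteristic polynomial is lambda^2 (lambda - v·u) with v·u = tr K = 1. Hence the eigenvalues of I - K are 1 (multiplicity 2) and 1 - (1) = 0, so det(I - K) = 0. (Direct check: I - K =
[[2, -3, 2],
 [2, -5, 4],
 [2, -6, 5]]
has determinant 0.) So 1 is an eigenvalue of K and (I - K) is not invertible. The finite-dimensional Fredholm alternative says: either (I - K) is invertible, or ker(I - K) ≠ {0} and then range(I - K) = ker((I - K)^*)^⊥, with dim ker(I - K) = dim ker((I - K)^*). We are in the second case, so we need both kernels. Kernel of I - K: (I - K) u = u - u (v·u) = u - u = 0, so ker(I - K) = span{u} = span{(1, 2, 2)} (it is exactly 1-dimensional because rank(I - K) = 2). Kernel of the adjoint: K is real, so (I - K)^* = I - K^T = I - v u^T, and (I - v u^T) v = v - v (u·v) = 0; hence ker((I - K)^*) = span{v} = span{(-1, 3, -2)}. Therefore (I - K) x = y is solvable iff <y, v> = 0, i.e. iff -y_1 + 3y_2 - 2y_3 = 0. When this holds, K y = u (v·y) = 0, so (I - K) y = y and x = y is a particular solution; the full solution set is the line x = y + c·u = y + c·(1, 2, 2), c ∈ C.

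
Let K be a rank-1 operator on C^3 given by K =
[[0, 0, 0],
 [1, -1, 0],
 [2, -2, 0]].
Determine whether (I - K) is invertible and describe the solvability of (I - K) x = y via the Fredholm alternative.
(I - K) is invertible (det(I - K) = 2 ≠ 0), so for every y in C^3 the equation (I - K) x = y has a unique solution.

K has rank 1, so it is an outer product K = u v^T: every row of K is a multiple of one row vector. Reading off the entries, u = (0, 1, 2) and v = (1, -1, 0) (row i of K equals u_i·v^T). A rank-one matrix u v^T satisfies K u = u (v·u) and kills the (2)-dimensional subspace v^⊥, so its characteristic polynomial is lambda^2 (lambda - v·u) with v·u = tr K = -1. Hence the eigenvalues of I - K are 1 (multiplicity 2) and 1 - (-1) = 2, so det(I - K) = 2. (Direct check: I - K =
[[1, 0, 0],
 [-1, 2, 0],
 [-2, 2, 1]]
has determinant 2.) The finite-dimensional Fredholm alternative says: either (I - K) is invertible, or ker(I - K) ≠ {0} and then range(I - K) = ker((I - K)^*)^⊥, with dim ker(I - K) = dim ker((I - K)^*). Since det(I - K) ≠ 0, 1 is not an eigenvalue of K and ker(I - K) = {0}, so we are in the first case: for every y there is a unique x = (I - K)^(-1) y. Explicitly, by the Sherman–Morrison formula, (I - u v^T)^(-1) = I + u v^T/(1 - v·u), i.e. (I - K)^(-1) = I + K/(2).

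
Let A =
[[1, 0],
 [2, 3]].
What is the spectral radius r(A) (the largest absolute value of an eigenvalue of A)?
r(A) = 3

The eigenvalues of A are the roots of its characteristic polynomial. With M = A (coefficients from the trace and determinant):
  p(λ) = det(λ I - M) = λ^2 - 4λ + 3.
For λ^2 - 4λ + 3 the discriminant is 4. It is a perfect square (2^2), so the roots are rational: λ = (4 ± 2)/2 = 3, 1.
Thus the eigenvalues (to 4 decimals) are 3 (modulus 3); 1 (modulus 1). The spectral radius is the largest modulus: r(A) = 3. (Cross-check: r(A) ≤ ||A||_2 ≈ 3.6503; equality holds whenever A is normal, though it can also hold for some non-normal A.)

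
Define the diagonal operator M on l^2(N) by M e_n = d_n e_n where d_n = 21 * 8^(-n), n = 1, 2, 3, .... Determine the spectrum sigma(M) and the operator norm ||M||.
sigma(M) = {21 * 8^(-n) : n ≥ 1} ∪ {0}; ||M|| = 21/8

A bounded diagonal operator on l^2 with diagonal entries d_n has spectrum equal to the closure of {d_n : n ≥ 1}: every d_n is an eigenvalue (with eigenvector e_n), so {d_n} ⊂ sigma(M); the spectrum is closed, so its closure is too; and for lambda not in the closure, (M - lambda I) has bounded inverse (the diagonal entries 1/(d_n - lambda) are bounded). For our sequence d_n = 21 * 8^(-n), n = 1, 2, 3, ...:
  - {d_n} = {21 * 8^(-n) : n ≥ 1}; the only limit point is 0
  - closure = {21 * 8^(-n) : n ≥ 1} ∪ {0}
For the norm: a diagonal operator has ||M|| = sup_n |d_n|. Here d_n = 21 * 8^(-n) is positive and decreasing, so sup_n |d_n| = d_1 = 21/8. So ||M|| = 21/8.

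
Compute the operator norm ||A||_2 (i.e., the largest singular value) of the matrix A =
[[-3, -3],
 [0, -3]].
||A||_2 = sqrt((27 + sqrt(405))/2) ≈ 4.8541 (= sqrt(largest eigenvalue of A^T A))

||A||_2 = sigma_max(A) = sqrt(lambda_max(A^T A)). Form the symmetric matrix M = A^T A =
[[9, 9],
 [9, 18]].
Its characteristic polynomial (trace, determinant of M give the coefficients) is
  p(λ) = det(λ I - M) = λ^2 - 27λ + 81.
For λ^2 - 27λ + 81 the discriminant is 405. It is nonnegative but not a perfect square, so the roots are real and irrational: λ = (27 ± sqrt(405))/2 ≈ 23.5623, 3.4377.
So the eigenvalues of A^T A are ≈ 3.4377, 23.5623 (all ≥ 0, as they must be for A^T A). The largest is λ_max = (27 + sqrt(405))/2 ≈ 23.5623, hence ||A||_2 = sqrt(λ_max) = sqrt((27 + sqrt(405))/2) ≈ 4.8541.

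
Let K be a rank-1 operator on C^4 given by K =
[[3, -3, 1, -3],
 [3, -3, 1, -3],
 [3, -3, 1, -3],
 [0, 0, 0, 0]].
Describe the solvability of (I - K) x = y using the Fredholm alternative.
(I - K) is singular (det(I - K) = 0, i.e. 1 ∈ sigma(K)). (I - K) x = y is solvable iff y ⊥ ker((I - K)^*) = span{(3, -3, 1, -3)}, i.e. iff 3y_1 - 3y_2 + y_3 - 3y_4 = 0. When solvable, the solutions are x = y + c·(1, 1, 1, 0), c arbitrary (ker(I - K) = span{(1, 1, 1, 0)}, dimension 1).

K has rank 1, so it is an outer product K = u v^T: every row of K is a multiple of one row vector. Reading off the entries, u = (1, 1, 1, 0) and v = (3, -3, 1, -3) (row i of K equals u_i·v^T). A rank-one matrix u v^T satisfies K u = u (v·u) and kills the (3)-dimensional subspace v^⊥, so its characteristic polynomial is lambda^3 (lambda - v·u) with v·u = tr K = 1. Hence the eigenvalues of I - K are 1 (multiplicity 3) and 1 - (1) = 0, so det(I - K) = 0. (Direct check: I - K =
[[-2, 3, -1, 3],
 [-3, 4, -1, 3],
 [-3, 3, 0, 3],
 [0, 0, 0, 1]]
has determinant 0.) So 1 is an eigenvalue of K and (I - K) is not invertible. The finite-dimensional Fredholm alternative says: either (I - K) is invertible, or ker(I - K) ≠ {0} and then range(I - K) = ker((I - K)^*)^⊥, with dim ker(I - K) = dim ker((I - K)^*). We are in the second case, so we need both kernels. Kernel of I - K: (I - K) u = u - u (v·u) = u - u = 0, so ker(I - K) = span{u} = span{(1, 1, 1, 0)} (it is exactly 1-dimensional because rank(I - K) = 3). Kernel of the adjoint: K is real, so (I - K)^* = I - K^T = I - v u^T, and (I - v u^T) v = v - v (u·v) = 0; hence ker((I - K)^*) = span{v} = span{(3, -3, 1, -3)}. Therefore (I - K) x = y is solvable iff <y, v> = 0, i.e. iff 3y_1 - 3y_2 + y_3 - 3y_4 = 0. When this holds, K y = u (v·y) = 0, so (I - K) y = y and x = y is a particular solution; the full solution set is the line x = y + c·u = y + c·(1, 1, 1, 0), c ∈ C.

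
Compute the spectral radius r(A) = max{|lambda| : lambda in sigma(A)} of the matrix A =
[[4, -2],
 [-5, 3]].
r(A) = (7 + sqrt(41))/2 ≈ 6.7016

The eigenvalues of A are the roots of its characteristic polynomial. With M = A (coefficients from the trace and determinant):
  p(λ) = det(λ I - M) = λ^2 - 7λ + 2.
For λ^2 - 7λ + 2 the discriminant is 41. It is nonnegative but not a perfect square, so the roots are real and irrational: λ = (7 ± sqrt(41))/2 ≈ 6.7016, 0.2984.
Thus the eigenvalues (to 4 decimals) are 6.7016 (modulus 6.7016); 0.2984 (modulus 0.2984). The spectral radius is the largest modulus: r(A) = (7 + sqrt(41))/2 ≈ 6.7016. (Cross-check: r(A) ≤ ||A||_2 ≈ 7.3434; equality holds whenever A is normal, though it can also hold for some non-normal A.)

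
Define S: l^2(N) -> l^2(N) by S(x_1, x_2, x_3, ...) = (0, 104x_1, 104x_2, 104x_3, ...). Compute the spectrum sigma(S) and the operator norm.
sigma(S) = closed disk {z in C : |z| ≤ 104}; ||S|| = 104

Note S = 104·U where U is the unit right shift (U x)_k = x_{k-1} (with x_0 := 0); so ||S|| = 104||U|| and sigma(S) = 104·sigma(U). ||S x||^2 = sum_{k≥1} |104x_k|^2 = 10816||x||^2, so ||S|| = 104 and sigma(S) ⊂ {|z| ≤ 104}. For any |lambda| < 104, the equation (S - lambda I) x = 0 forces x_1 = 0, then 104x_k = lambda x_{k+1} ⇒ x = 0, so S has no eigenvalues. But (S - lambda I) is not surjective for |lambda| < 104: solving (S - lambda I) x = e_1 would require x_n proportional to (lambda/104)^(-n), which is not in l^2. So every |lambda| < 104 lies in the residual spectrum. The boundary |lambda| = 104 is in the approximate point spectrum (the spectrum is closed). Hence sigma(S) is the closed disk of radius 104.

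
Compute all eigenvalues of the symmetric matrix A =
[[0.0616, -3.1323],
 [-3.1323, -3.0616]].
sigma(A) ≈ {-5, 2}

A is real symmetric, so its spectrum consists of real eigenvalues. Expanding the characteristic polynomial of the displayed matrix gives
  det(λ I - A) = p(λ) = λ^2 + (3)λ + (-10).
Solving p(λ) = 0 yields eigenvalues ≈ -5, 2. (A is shown rounded to 4 decimals, so these recover the underlying integer eigenvalues to within that precision.)
Verification: the trace of A = -3 equals the sum of eigenvalues -3, and det(A) ≈ -9.9999 matches the eigenvalue product -10.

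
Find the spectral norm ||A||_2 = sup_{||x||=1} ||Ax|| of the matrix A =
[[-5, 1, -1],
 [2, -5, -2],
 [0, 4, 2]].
||A||_2 ≈ 7.4876 (= sqrt(largest eigenvalue of A^T A))

||A||_2 = sigma_max(A) = sqrt(lambda_max(A^T A)). Form the symmetric matrix M = A^T A =
[[29, -15, 1],
 [-15, 42, 17],
 [1, 17, 9]].
Its characteristic polynomial (trace, sum of principal 2x2 minors, determinant of M give the coefficients) is
  p(λ) = det(λ I - M) = λ^3 - 80λ^2 + 1342λ - 4.
No integer candidate from the rational root theorem (±divisors of 4) is a root, so the roots are irrational. The cubic discriminant is Δ = 1858132336 > 0, so there are three distinct real roots. p(0) = -4 and p(1) = 1259 have opposite signs, so a root lies in (0, 1); Newton's method refines it to λ ≈ 0.003. p(23) = 709 and p(24) = -52 have opposite signs, so a root lies in (23, 24); Newton's method refines it to λ ≈ 23.9324. p(56) = -116 and p(57) = 1763 have opposite signs, so a root lies in (56, 57); Newton's method refines it to λ ≈ 56.0646. Check (Vieta): the three roots sum to 80, matching tr M = 80.
So the eigenvalues of A^T A are ≈ 0.003, 23.9324, 56.0646 (all ≥ 0, as they must be for A^T A). The largest is λ_max ≈ 56.0646, hence ||A||_2 = sqrt(λ_max) ≈ 7.4876.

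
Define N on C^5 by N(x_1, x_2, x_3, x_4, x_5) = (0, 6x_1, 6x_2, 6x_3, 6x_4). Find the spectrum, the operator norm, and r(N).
sigma(N) = {0}; ||N|| = 6; r(N) = 0. (N is nilpotent with N^5 = 0.)

On C^5, N is a strictly lower-triangular matrix with 6 on the subdiagonal and zeros elsewhere, so its characteristic polynomial is lambda^5 and every eigenvalue is 0: sigma(N) = {0}. For the operator norm, N e_i = 6e_{i+1} for i = 1, ..., 4 and N e_5 = 0, so the singular values of N are 6 (with multiplicity 4) and 0; hence ||N|| = 6. The spectral radius r(N) = max|lambda| = 0. Note ||N|| > r(N) — characteristic of non-normal nilpotent operators. Indeed N^5 = 0.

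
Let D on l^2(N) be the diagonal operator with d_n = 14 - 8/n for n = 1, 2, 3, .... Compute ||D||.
||D|| = 14

For a diagonal operator on l^2 with entries d_n, ||D|| = sup_n |d_n|. Here d_1 = 6, d_2 = 10, ..., and d_n = 14 - 8/n increases monotonically toward 14. All terms lie in [6, 14), so |d_n| = d_n and the supremum is the limit 14, which is not attained by any individual d_n. Hence ||D|| = 14.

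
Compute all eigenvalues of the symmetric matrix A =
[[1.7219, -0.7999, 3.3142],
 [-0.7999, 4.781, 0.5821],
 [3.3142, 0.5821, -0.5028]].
sigma(A) ≈ {-3, 4, 5}

A is real symmetric, so its spectrum consists of real eigenvalues. Expanding the characteristic polynomial of the displayed matrix gives
  det(λ I - A) = p(λ) = λ^3 + (-6)λ^2 + (-7)λ + (60.0014).
Solving p(λ) = 0 yields eigenvalues ≈ -3, 4, 5. (A is shown rounded to 4 decimals, so these recover the underlying integer eigenvalues to within that precision.)
Verification: the trace of A = 6 equals the sum of eigenvalues 6, and det(A) ≈ -60.0014 matches the eigenvalue product -60.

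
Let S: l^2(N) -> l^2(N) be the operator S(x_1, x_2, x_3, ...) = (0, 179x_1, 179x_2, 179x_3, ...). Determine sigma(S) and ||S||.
sigma(S) = closed disk {z in C : |z| ≤ 179}; ||S|| = 179

Note S = 179·U where U is the unit right shift (U x)_k = x_{k-1} (with x_0 := 0); so ||S|| = 179||U|| and sigma(S) = 179·sigma(U). ||S x||^2 = sum_{k≥1} |179x_k|^2 = 32041||x||^2, so ||S|| = 179 and sigma(S) ⊂ {|z| ≤ 179}. For any |lambda| < 179, the equation (S - lambda I) x = 0 forces x_1 = 0, then 179x_k = lambda x_{k+1} ⇒ x = 0, so S has no eigenvalues. But (S - lambda I) is not surjective for |lambda| < 179: solving (S - lambda I) x = e_1 would require x_n proportional to (lambda/179)^(-n), which is not in l^2. So every |lambda| < 179 lies in the residual spectrum. The boundary |lambda| = 179 is in the approximate point spectrum (the spectrum is closed). Hence sigma(S) is the closed disk of radius 179.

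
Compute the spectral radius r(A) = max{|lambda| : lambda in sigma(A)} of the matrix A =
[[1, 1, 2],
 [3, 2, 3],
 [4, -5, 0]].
r(A) ≈ 3.5659

The eigenvalues of A are the roots of its characteristic polynomial. With M = A (coefficients from the trace, the sum of principal 2x2 minors, and det A):
  p(λ) = det(λ I - M) = λ^3 - 3λ^2 + 6λ + 19.
No integer candidate from the rational root theorem (±divisors of 19) is a root, so the roots are irrational. The cubic discriminant is Δ = -14391 < 0, so there is one real root and a complex-conjugate pair. p(-2) = -13 and p(-1) = 9 have opposite signs, so a root lies in (-2, -1); Newton's method refines it to λ ≈ -1.4942. Dividing out (λ - (-1.4942)) leaves approximately λ^2 - 4.4942λ + 12.7155. For λ^2 - 4.4942λ + 12.7155 the discriminant is -30.6637. It is negative, so the remaining roots are the complex-conjugate pair λ ≈ 2.2471 ± 2.7687i. Their product equals the constant term, so |λ|^2 ≈ 12.7155 and |λ| ≈ 3.5659.
Thus the eigenvalues (to 4 decimals) are -1.4942 (modulus 1.4942); 2.2471 ± 2.7687i (modulus 3.5659). The spectral radius is the largest modulus: r(A) ≈ 3.5659. (Cross-check: r(A) ≤ ||A||_2 ≈ 6.4194; equality holds whenever A is normal, though it can also hold for some non-normal A.)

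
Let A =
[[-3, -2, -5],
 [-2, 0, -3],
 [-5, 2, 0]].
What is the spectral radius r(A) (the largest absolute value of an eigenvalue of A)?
r(A) ≈ 6.913

The eigenvalues of A are the roots of its characteristic polynomial. With M = A (coefficients from the trace, the sum of principal 2x2 minors, and det A):
  p(λ) = det(λ I - M) = λ^3 + 3λ^2 - 23λ + 28.
No integer candidate from the rational root theorem (±divisors of 28) is a root, so the roots are irrational. The cubic discriminant is Δ = -5539 < 0, so there is one real root and a complex-conjugate pair. p(-7) = -7 and p(-6) = 58 have opposite signs, so a root lies in (-7, -6); Newton's method refines it to λ ≈ -6.913. Dividing out (λ - (-6.913)) leaves approximately λ^2 - 3.913λ + 4.0504. For λ^2 - 3.913λ + 4.0504 the discriminant is -0.89. It is negative, so the remaining roots are the complex-conjugate pair λ ≈ 1.9565 ± 0.4717i. Their product equals the constant term, so |λ|^2 ≈ 4.0504 and |λ| ≈ 2.0125.
Thus the eigenvalues (to 4 decimals) are -6.913 (modulus 6.913); 1.9565 ± 0.4717i (modulus 2.0125). The spectral radius is the largest modulus: r(A) ≈ 6.913. (Cross-check: r(A) ≤ ||A||_2 ≈ 7.5761; equality holds whenever A is normal, though it can also hold for some non-normal A.)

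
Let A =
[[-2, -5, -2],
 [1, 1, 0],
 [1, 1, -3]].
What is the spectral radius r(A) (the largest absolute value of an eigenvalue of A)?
r(A) ≈ 2.2225

The eigenvalues of A are the roots of its characteristic polynomial. With M = A (coefficients from the trace, the sum of principal 2x2 minors, and det A):
  p(λ) = det(λ I - M) = λ^3 + 4λ^2 + 8λ + 9.
No integer candidate from the rational root theorem (±divisors of 9) is a root, so the roots are irrational. The cubic discriminant is Δ = -331 < 0, so there is one real root and a complex-conjugate pair. p(-3) = -6 and p(-2) = 1 have opposite signs, so a root lies in (-3, -2); Newton's method refines it to λ ≈ -2.2225. Dividing out (λ - (-2.2225)) leaves approximately λ^2 + 1.7775λ + 4.0495. For λ^2 + 1.7775λ + 4.0495 the discriminant is -13.0385. It is negative, so the remaining roots are the complex-conjugate pair λ ≈ -0.8888 ± 1.8054i. Their product equals the constant term, so |λ|^2 ≈ 4.0495 and |λ| ≈ 2.0123.
Thus the eigenvalues (to 4 decimals) are -2.2225 (modulus 2.2225); -0.8888 ± 1.8054i (modulus 2.0123). The spectral radius is the largest modulus: r(A) ≈ 2.2225. (Cross-check: r(A) ≤ ||A||_2 ≈ 5.8814; equality holds whenever A is normal, though it can also hold for some non-normal A.)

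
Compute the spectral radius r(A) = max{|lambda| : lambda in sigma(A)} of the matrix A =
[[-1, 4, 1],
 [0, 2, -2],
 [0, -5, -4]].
r(A) = (2 + sqrt(76))/2 ≈ 5.3589

The eigenvalues of A are the roots of its characteristic polynomial. With M = A (coefficients from the trace, the sum of principal 2x2 minors, and det A):
  p(λ) = det(λ I - M) = λ^3 + 3λ^2 - 16λ - 18.
By the rational root theorem any rational root is an integer divisor of 18. Testing λ = -1: p(-1) = -1 + 3 + 16 - 18 = 0, so λ = -1 is a root. Dividing out (λ + 1) leaves p(λ) = (λ + 1)(λ^2 + 2λ - 18). For λ^2 + 2λ - 18 the discriminant is 76. It is nonnegative but not a perfect square, so the roots are real and irrational: λ = (-2 ± sqrt(76))/2 ≈ 3.3589, -5.3589.
Thus the eigenvalues (to 4 decimals) are 3.3589 (modulus 3.3589); -5.3589 (modulus 5.3589); -1 (modulus 1). The spectral radius is the largest modulus: r(A) = (2 + sqrt(76))/2 ≈ 5.3589. (Cross-check: r(A) ≤ ||A||_2 ≈ 7.5238; equality holds whenever A is normal, though it can also hold for some non-normal A.)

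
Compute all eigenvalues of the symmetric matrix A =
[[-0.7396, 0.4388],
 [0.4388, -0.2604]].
sigma(A) ≈ {-1, 0}

A is real symmetric, so its spectrum consists of real eigenvalues. Expanding the characteristic polynomial of the displayed matrix gives
  det(λ I - A) = p(λ) = λ^2 + (1)λ + (0).
Solving p(λ) = 0 yields eigenvalues ≈ -1, 0. (A is shown rounded to 4 decimals, so these recover the underlying integer eigenvalues to within that precision.)
Verification: the trace of A = -1 equals the sum of eigenvalues -1, and det(A) ≈ 0.0000 matches the eigenvalue product 0.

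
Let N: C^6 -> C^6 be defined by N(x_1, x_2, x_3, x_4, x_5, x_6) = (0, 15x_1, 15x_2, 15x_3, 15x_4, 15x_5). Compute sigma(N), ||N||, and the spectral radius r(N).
sigma(N) = {0}; ||N|| = 15; r(N) = 0. (N is nilpotent with N^6 = 0.)

On C^6, N is a strictly lower-triangular matrix with 15 on the subdiagonal and zeros elsewhere, so its characteristic polynomial is lambda^6 and every eigenvalue is 0: sigma(N) = {0}. For the operator norm, N e_i = 15e_{i+1} for i = 1, ..., 5 and N e_6 = 0, so the singular values of N are 15 (with multiplicity 5) and 0; hence ||N|| = 15. The spectral radius r(N) = max|lambda| = 0. Note ||N|| > r(N) — characteristic of non-normal nilpotent operators. Indeed N^6 = 0.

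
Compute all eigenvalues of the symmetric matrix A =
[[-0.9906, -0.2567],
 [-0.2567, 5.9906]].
sigma(A) ≈ {-1, 6}

A is real symmetric, so its spectrum consists of real eigenvalues. Expanding the characteristic polynomial of the displayed matrix gives
  det(λ I - A) = p(λ) = λ^2 + (-5)λ + (-6).
Solving p(λ) = 0 yields eigenvalues ≈ -1, 6. (A is shown rounded to 4 decimals, so these recover the underlying integer eigenvalues to within that precision.)
Verification: the trace of A = 5 equals the sum of eigenvalues 5, and det(A) ≈ -6.0002 matches the eigenvalue product -6.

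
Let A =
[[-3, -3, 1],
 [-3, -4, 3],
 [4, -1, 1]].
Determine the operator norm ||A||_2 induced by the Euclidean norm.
||A||_2 ≈ 7.3352 (= sqrt(largest eigenvalue of A^T A))

||A||_2 = sigma_max(A) = sqrt(lambda_max(A^T A)). Form the symmetric matrix M = A^T A =
[[34, 17, -8],
 [17, 26, -16],
 [-8, -16, 11]].
Its characteristic polynomial (trace, sum of principal 2x2 minors, determinant of M give the coefficients) is
  p(λ) = det(λ I - M) = λ^3 - 71λ^2 + 935λ - 529.
No integer candidate from the rational root theorem (±divisors of 529) is a root, so the roots are irrational. The cubic discriminant is Δ = 1004589312 > 0, so there are three distinct real roots. p(0) = -529 and p(1) = 336 have opposite signs, so a root lies in (0, 1); Newton's method refines it to λ ≈ 0.5922. p(16) = 351 and p(17) = -240 have opposite signs, so a root lies in (16, 17); Newton's method refines it to λ ≈ 16.6026. p(53) = -1536 and p(54) = 389 have opposite signs, so a root lies in (53, 54); Newton's method refines it to λ ≈ 53.8052. Check (Vieta): the three roots sum to 71, matching tr M = 71.
So the eigenvalues of A^T A are ≈ 0.5922, 16.6026, 53.8052 (all ≥ 0, as they must be for A^T A). The largest is λ_max ≈ 53.8052, hence ||A||_2 = sqrt(λ_max) ≈ 7.3352.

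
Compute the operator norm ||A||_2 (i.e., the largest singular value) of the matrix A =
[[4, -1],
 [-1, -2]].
||A||_2 = sqrt((22 + sqrt(160))/2) ≈ 4.1623 (= sqrt(largest eigenvalue of A^T A))

||A||_2 = sigma_max(A) = sqrt(lambda_max(A^T A)). Form the symmetric matrix M = A^T A =
[[17, -2],
 [-2, 5]].
Its characteristic polynomial (trace, determinant of M give the coefficients) is
  p(λ) = det(λ I - M) = λ^2 - 22λ + 81.
For λ^2 - 22λ + 81 the discriminant is 160. It is nonnegative but not a perfect square, so the roots are real and irrational: λ = (22 ± sqrt(160))/2 ≈ 17.3246, 4.6754.
So the eigenvalues of A^T A are ≈ 4.6754, 17.3246 (all ≥ 0, as they must be for A^T A). The largest is λ_max = (22 + sqrt(160))/2 ≈ 17.3246, hence ||A||_2 = sqrt(λ_max) = sqrt((22 + sqrt(160))/2) ≈ 4.1623.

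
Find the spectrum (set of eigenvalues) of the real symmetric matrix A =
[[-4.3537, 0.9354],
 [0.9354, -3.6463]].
sigma(A) ≈ {-5, -3}

A is real symmetric, so its spectrum consists of real eigenvalues. Expanding the characteristic polynomial of the displayed matrix gives
  det(λ I - A) = p(λ) = λ^2 + (8)λ + (15).
Solving p(λ) = 0 yields eigenvalues ≈ -5, -3. (A is shown rounded to 4 decimals, so these recover the underlying integer eigenvalues to within that precision.)
Verification: the trace of A = -8 equals the sum of eigenvalues -8, and det(A) ≈ 14.9999 matches the eigenvalue product 15.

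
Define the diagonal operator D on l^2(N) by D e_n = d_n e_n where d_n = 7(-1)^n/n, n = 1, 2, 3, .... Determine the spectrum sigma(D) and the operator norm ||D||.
sigma(D) = {7(-1)^n/n : n ≥ 1} ∪ {0}; ||D|| = 7

A bounded diagonal operator on l^2 with diagonal entries d_n has spectrum equal to the closure of {d_n : n ≥ 1}: every d_n is an eigenvalue (with eigenvector e_n), so {d_n} ⊂ sigma(D); the spectrum is closed, so its closure is too; and for lambda not in the closure, (D - lambda I) has bounded inverse (the diagonal entries 1/(d_n - lambda) are bounded). For our sequence d_n = 7(-1)^n/n, n = 1, 2, 3, ...:
  - {d_n} = {7(-1)^n/n : n ≥ 1}; the only limit point is 0
  - closure = {7(-1)^n/n : n ≥ 1} ∪ {0}
For the norm: a diagonal operator has ||D|| = sup_n |d_n|. Here |d_n| = 7/n is decreasing, so sup_n |d_n| = |d_1| = 7. So ||D|| = 7.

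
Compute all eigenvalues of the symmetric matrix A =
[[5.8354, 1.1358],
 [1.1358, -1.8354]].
sigma(A) ≈ {-2, 6}

A is real symmetric, so its spectrum consists of real eigenvalues. Expanding the characteristic polynomial of the displayed matrix gives
  det(λ I - A) = p(λ) = λ^2 + (-4)λ + (-12).
Solving p(λ) = 0 yields eigenvalues ≈ -2, 6. (A is shown rounded to 4 decimals, so these recover the underlying integer eigenvalues to within that precision.)
Verification: the trace of A = 4 equals the sum of eigenvalues 4, and det(A) ≈ -12.0003 matches the eigenvalue product -12.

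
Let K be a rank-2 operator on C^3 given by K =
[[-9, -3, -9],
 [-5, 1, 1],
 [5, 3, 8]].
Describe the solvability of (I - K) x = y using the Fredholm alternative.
(I - K) is invertible (det(I - K) = -45 ≠ 0), so for every y in C^3 the equation (I - K) x = y has a unique solution.

K has rank 2 and factors as K = U V^T = u1 v1^T + u2 v2^T with u1 = (-3, -1, 2), v1 = (3, 1, 3), u2 = (0, -2, -1), v2 = (1, -1, -2) (multiplying out reproduces the displayed K). The nonzero eigenvalues of U V^T coincide with those of the 2 x 2 matrix G = V^T U = [[v1·u1, v1·u2], [v2·u1, v2·u2]] = [[-4, -5], [-6, 4]], and by the Sylvester determinant identity det(I_3 - U V^T) = det(I_2 - V^T U) = det([[5, 5], [6, -3]]) = (5)(-3) - (5)(6) = -45. (Direct check: I - K =
[[10, 3, 9],
 [5, 0, -1],
 [-5, -3, -7]]
has determinant -45.) The finite-dimensional Fredholm alternative says: either (I - K) is invertible, or ker(I - K) ≠ {0} and then range(I - K) = ker((I - K)^*)^⊥, with dim ker(I - K) = dim ker((I - K)^*). Since det(I - K) ≠ 0, 1 is not an eigenvalue of K and ker(I - K) = {0}, so we are in the first case: for every y there is a unique x = (I - K)^(-1) y. (Explicitly, by the Woodbury identity, (I - U V^T)^(-1) = I + U (I_2 - G)^(-1) V^T.)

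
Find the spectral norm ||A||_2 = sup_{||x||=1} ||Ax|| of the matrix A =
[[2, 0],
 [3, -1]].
||A||_2 = sqrt((14 + sqrt(180))/2) ≈ 3.7025 (= sqrt(largest eigenvalue of A^T A))

||A||_2 = sigma_max(A) = sqrt(lambda_max(A^T A)). Form the symmetric matrix M = A^T A =
[[13, -3],
 [-3, 1]].
Its characteristic polynomial (trace, determinant of M give the coefficients) is
  p(λ) = det(λ I - M) = λ^2 - 14λ + 4.
For λ^2 - 14λ + 4 the discriminant is 180. It is nonnegative but not a perfect square, so the roots are real and irrational: λ = (14 ± sqrt(180))/2 ≈ 13.7082, 0.2918.
So the eigenvalues of A^T A are ≈ 0.2918, 13.7082 (all ≥ 0, as they must be for A^T A). The largest is λ_max = (14 + sqrt(180))/2 ≈ 13.7082, hence ||A||_2 = sqrt(λ_max) = sqrt((14 + sqrt(180))/2) ≈ 3.7025.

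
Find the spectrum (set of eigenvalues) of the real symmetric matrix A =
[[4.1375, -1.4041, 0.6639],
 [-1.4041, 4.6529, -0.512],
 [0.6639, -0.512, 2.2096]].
sigma(A) ≈ {2, 3, 6}

A is real symmetric, so its spectrum consists of real eigenvalues. Expanding the characteristic polynomial of the displayed matrix gives
  det(λ I - A) = p(λ) = λ^3 + (-11)λ^2 + (36)λ + (-36).
Solving p(λ) = 0 yields eigenvalues ≈ 2, 3, 6. (A is shown rounded to 4 decimals, so these recover the underlying integer eigenvalues to within that precision.)
Verification: the trace of A = 11 equals the sum of eigenvalues 11, and det(A) ≈ 36.0007 matches the eigenvalue product 36.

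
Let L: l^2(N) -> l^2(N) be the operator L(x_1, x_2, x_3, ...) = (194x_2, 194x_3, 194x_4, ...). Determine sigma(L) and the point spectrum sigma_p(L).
sigma(L) = closed disk {z in C : |z| ≤ 194}; sigma_p(L) = open disk {z in C : |z| < 194}

Note L = 194·V where V is the unit left shift (V x)_k = x_{k+1}; so sigma(L) = 194·sigma(V) and ||L|| = 194||V||. ||L x||^2 = 37636sum_{k≥2} |x_k|^2 ≤ 37636||x||^2, with equality on {x : x_1 = 0}, so ||L|| = 194. For any lambda with |lambda| < 194, set r = lambda/194 (|r| < 1); the vector x = (1, r, r^2, ...) is in l^2 and satisfies L x = 194(r, r^2, ...) = lambda x, so lambda is an eigenvalue. On the boundary |lambda| = 194 the geometric series diverges, so no l^2 eigenvector exists, but these lambda lie in the approximate point spectrum. Hence sigma(L) is the closed disk of radius 194 and sigma_p(L) is the open disk.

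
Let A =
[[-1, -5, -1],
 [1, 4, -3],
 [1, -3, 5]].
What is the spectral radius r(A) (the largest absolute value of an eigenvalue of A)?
r(A) ≈ 7.5714

The eigenvalues of A are the roots of its characteristic polynomial. With M = A (coefficients from the trace, the sum of principal 2x2 minors, and det A):
  p(λ) = det(λ I - M) = λ^3 - 8λ^2 + 8λ - 36.
No integer candidate from the rational root theorem (±divisors of 36) is a root, so the roots are irrational. The cubic discriminant is Δ = -65200 < 0, so there is one real root and a complex-conjugate pair. p(7) = -29 and p(8) = 28 have opposite signs, so a root lies in (7, 8); Newton's method refines it to λ ≈ 7.5714. Dividing out (λ - (7.5714)) leaves approximately λ^2 - 0.4286λ + 4.7547. For λ^2 - 0.4286λ + 4.7547 the discriminant is -18.8353. It is negative, so the remaining roots are the complex-conjugate pair λ ≈ 0.2143 ± 2.17i. Their product equals the constant term, so |λ|^2 ≈ 4.7547 and |λ| ≈ 2.1805.
Thus the eigenvalues (to 4 decimals) are 7.5714 (modulus 7.5714); 0.2143 ± 2.17i (modulus 2.1805). The spectral radius is the largest modulus: r(A) ≈ 7.5714. (Cross-check: r(A) ≤ ||A||_2 ≈ 8.118; equality holds whenever A is normal, though it can also hold for some non-normal A.)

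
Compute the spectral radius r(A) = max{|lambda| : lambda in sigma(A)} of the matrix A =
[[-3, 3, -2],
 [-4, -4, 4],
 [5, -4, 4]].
r(A) ≈ 5.2547

The eigenvalues of A are the roots of its characteristic polynomial. With M = A (coefficients from the trace, the sum of principal 2x2 minors, and det A):
  p(λ) = det(λ I - M) = λ^3 + 3λ^2 + 22λ - 36.
No integer candidate from the rational root theorem (±divisors of 36) is a root, so the roots are irrational. The cubic discriminant is Δ = -112108 < 0, so there is one real root and a complex-conjugate pair. p(1) = -10 and p(2) = 28 have opposite signs, so a root lies in (1, 2); Newton's method refines it to λ ≈ 1.3038. Dividing out (λ - (1.3038)) leaves approximately λ^2 + 4.3038λ + 27.6114. For λ^2 + 4.3038λ + 27.6114 the discriminant is -91.9226. It is negative, so the remaining roots are the complex-conjugate pair λ ≈ -2.1519 ± 4.7938i. Their product equals the constant term, so |λ|^2 ≈ 27.6114 and |λ| ≈ 5.2547.
Thus the eigenvalues (to 4 decimals) are 1.3038 (modulus 1.3038); -2.1519 ± 4.7938i (modulus 5.2547). The spectral radius is the largest modulus: r(A) ≈ 5.2547. (Cross-check: r(A) ≤ ||A||_2 ≈ 9.1841; equality holds whenever A is normal, though it can also hold for some non-normal A.)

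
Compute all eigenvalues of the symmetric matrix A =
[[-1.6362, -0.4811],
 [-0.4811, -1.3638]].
sigma(A) ≈ {-2, -1}

A is real symmetric, so its spectrum consists of real eigenvalues. Expanding the characteristic polynomial of the displayed matrix gives
  det(λ I - A) = p(λ) = λ^2 + (3)λ + (2).
Solving p(λ) = 0 yields eigenvalues ≈ -2, -1. (A is shown rounded to 4 decimals, so these recover the underlying integer eigenvalues to within that precision.)
Verification: the trace of A = -3 equals the sum of eigenvalues -3, and det(A) ≈ 2.0000 matches the eigenvalue product 2.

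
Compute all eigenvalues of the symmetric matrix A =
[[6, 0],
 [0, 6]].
sigma(A) ≈ {6} (6 with multiplicity 2)

A is real symmetric, so its spectrum consists of real eigenvalues. Expanding the characteristic polynomial of the displayed matrix gives
  det(λ I - A) = p(λ) = λ^2 + (-12)λ + (36).
Solving p(λ) = 0 yields eigenvalues ≈ 6, 6. (A is shown rounded to 4 decimals, so these recover the underlying integer eigenvalues to within that precision.)
Verification: the trace of A = 12 equals the sum of eigenvalues 12, and det(A) ≈ 36.0000 matches the eigenvalue product 36.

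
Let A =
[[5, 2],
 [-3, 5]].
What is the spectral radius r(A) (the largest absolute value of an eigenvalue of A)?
r(A) = sqrt(31) ≈ 5.5678

The eigenvalues of A are the roots of its characteristic polynomial. With M = A (coefficients from the trace and determinant):
  p(λ) = det(λ I - M) = λ^2 - 10λ + 31.
For λ^2 - 10λ + 31 the discriminant is -24. It is negative, so the roots are the complex-conjugate pair λ = 5 ± (sqrt(24)/2) i ≈ 5 ± 2.4495i. For a conjugate pair the product of the roots equals the constant term, so |λ|^2 = 31 and |λ| = sqrt(31) ≈ 5.5678.
Thus the eigenvalues (to 4 decimals) are 5 ± 2.4495i (modulus 5.5678). The spectral radius is the largest modulus: r(A) = sqrt(31) ≈ 5.5678. (Cross-check: r(A) ≤ ||A||_2 ≈ 6.0902; equality holds whenever A is normal, though it can also hold for some non-normal A.)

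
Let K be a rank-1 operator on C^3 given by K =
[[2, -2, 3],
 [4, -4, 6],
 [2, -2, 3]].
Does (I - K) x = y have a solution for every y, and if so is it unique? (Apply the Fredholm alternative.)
(I - K) is singular (det(I - K) = 0, i.e. 1 ∈ sigma(K)). (I - K) x = y is solvable iff y ⊥ ker((I - K)^*) = span{(2, -2, 3)}, i.e. iff 2y_1 - 2y_2 + 3y_3 = 0. When solvable, the solutions are x = y + c·(1, 2, 1), c arbitrary (ker(I - K) = span{(1, 2, 1)}, dimension 1).

K has rank 1, so it is an outer product K = u v^T: every row of K is a multiple of one row vector. Reading off the entries, u = (1, 2, 1) and v = (2, -2, 3) (row i of K equals u_i·v^T). A rank-one matrix u v^T satisfies K u = u (v·u) and kills the (2)-dimensional subspace v^⊥, so its characteristic polynomial is lambda^2 (lambda - v·u) with v·u = tr K = 1. Hence the eigenvalues of I - K are 1 (multiplicity 2) and 1 - (1) = 0, so det(I - K) = 0. (Direct check: I - K =
[[-1, 2, -3],
 [-4, 5, -6],
 [-2, 2, -2]]
has determinant 0.) So 1 is an eigenvalue of K and (I - K) is not invertible. The finite-dimensional Fredholm alternative says: either (I - K) is invertible, or ker(I - K) ≠ {0} and then range(I - K) = ker((I - K)^*)^⊥, with dim ker(I - K) = dim ker((I - K)^*). We are in the second case, so we need both kernels. Kernel of I - K: (I - K) u = u - u (v·u) = u - u = 0, so ker(I - K) = span{u} = span{(1, 2, 1)} (it is exactly 1-dimensional because rank(I - K) = 2). Kernel of the adjoint: K is real, so (I - K)^* = I - K^T = I - v u^T, and (I - v u^T) v = v - v (u·v) = 0; hence ker((I - K)^*) = span{v} = span{(2, -2, 3)}. Therefore (I - K) x = y is solvable iff <y, v> = 0, i.e. iff 2y_1 - 2y_2 + 3y_3 = 0. When this holds, K y = u (v·y) = 0, so (I - K) y = y and x = y is a particular solution; the full solution set is the line x = y + c·u = y + c·(1, 2, 1), c ∈ C.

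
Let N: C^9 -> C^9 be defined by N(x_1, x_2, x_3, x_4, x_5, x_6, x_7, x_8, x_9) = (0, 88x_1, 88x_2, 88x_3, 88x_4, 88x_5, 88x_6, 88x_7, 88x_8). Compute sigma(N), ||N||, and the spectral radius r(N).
sigma(N) = {0}; ||N|| = 88; r(N) = 0. (N is nilpotent with N^9 = 0.)

On C^9, N is a strictly lower-triangular matrix with 88 on the subdiagonal and zeros elsewhere, so its characteristic polynomial is lambda^9 and every eigenvalue is 0: sigma(N) = {0}. For the operator norm, N e_i = 88e_{i+1} for i = 1, ..., 8 and N e_9 = 0, so the singular values of N are 88 (with multiplicity 8) and 0; hence ||N|| = 88. The spectral radius r(N) = max|lambda| = 0. Note ||N|| > r(N) — characteristic of non-normal nilpotent operators. Indeed N^9 = 0.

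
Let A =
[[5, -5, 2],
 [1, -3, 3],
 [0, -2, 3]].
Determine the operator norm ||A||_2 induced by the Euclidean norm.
||A||_2 ≈ 8.6667 (= sqrt(largest eigenvalue of A^T A))

||A||_2 = sigma_max(A) = sqrt(lambda_max(A^T A)). Form the symmetric matrix M = A^T A =
[[26, -28, 13],
 [-28, 38, -25],
 [13, -25, 22]].
Its characteristic polynomial (trace, sum of principal 2x2 minors, determinant of M give the coefficients) is
  p(λ) = det(λ I - M) = λ^3 - 86λ^2 + 818λ - 16.
No integer candidate from the rational root theorem (±divisors of 16) is a root, so the roots are irrational. The cubic discriminant is Δ = 2739013104 > 0, so there are three distinct real roots. p(0) = -16 and p(1) = 717 have opposite signs, so a root lies in (0, 1); Newton's method refines it to λ ≈ 0.0196. p(10) = 564 and p(11) = -93 have opposite signs, so a root lies in (10, 11); Newton's method refines it to λ ≈ 10.8679. p(75) = -541 and p(76) = 4392 have opposite signs, so a root lies in (75, 76); Newton's method refines it to λ ≈ 75.1125. Check (Vieta): the three roots sum to 86, matching tr M = 86.
So the eigenvalues of A^T A are ≈ 0.0196, 10.8679, 75.1125 (all ≥ 0, as they must be for A^T A). The largest is λ_max ≈ 75.1125, hence ||A||_2 = sqrt(λ_max) ≈ 8.6667.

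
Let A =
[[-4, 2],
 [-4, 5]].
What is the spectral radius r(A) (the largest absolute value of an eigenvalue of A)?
r(A) = 4

The eigenvalues of A are the roots of its characteristic polynomial. With M = A (coefficients from the trace and determinant):
  p(λ) = det(λ I - M) = λ^2 - λ - 12.
For λ^2 - λ - 12 the discriminant is 49. It is a perfect square (7^2), so the roots are rational: λ = (1 ± 7)/2 = 4, -3.
Thus the eigenvalues (to 4 decimals) are 4 (modulus 4); -3 (modulus 3). The spectral radius is the largest modulus: r(A) = 4. (Cross-check: r(A) ≤ ||A||_2 ≈ 7.6512; equality holds whenever A is normal, though it can also hold for some non-normal A.)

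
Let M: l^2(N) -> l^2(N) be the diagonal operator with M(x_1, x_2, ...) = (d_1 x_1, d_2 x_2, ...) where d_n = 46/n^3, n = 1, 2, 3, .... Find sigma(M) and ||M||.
sigma(M) = {46/n^3 : n ≥ 1} ∪ {0}; ||M|| = 46

A bounded diagonal operator on l^2 with diagonal entries d_n has spectrum equal to the closure of {d_n : n ≥ 1}: every d_n is an eigenvalue (with eigenvector e_n), so {d_n} ⊂ sigma(M); the spectrum is closed, so its closure is too; and for lambda not in the closure, (M - lambda I) has bounded inverse (the diagonal entries 1/(d_n - lambda) are bounded). For our sequence d_n = 46/n^3, n = 1, 2, 3, ...:
  - {d_n} = {46/n^3 : n ≥ 1}; the only limit point is 0
  - closure = {46/n^3 : n ≥ 1} ∪ {0}
For the norm: a diagonal operator has ||M|| = sup_n |d_n|. Here d_n = 46/n^3 is positive and decreasing, so sup_n |d_n| = d_1 = 46. So ||M|| = 46.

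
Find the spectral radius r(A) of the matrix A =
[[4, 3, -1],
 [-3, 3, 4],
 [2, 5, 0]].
r(A) = 5

The eigenvalues of A are the roots of its characteristic polynomial. With M = A (coefficients from the trace, the sum of principal 2x2 minors, and det A):
  p(λ) = det(λ I - M) = λ^3 - 7λ^2 + 3λ + 35.
By the rational root theorem any rational root is an integer divisor of 35. Testing λ = 5: p(5) = 125 - 175 + 15 + 35 = 0, so λ = 5 is a root. Dividing out (λ - 5) leaves p(λ) = (λ - 5)(λ^2 - 2λ - 7). For λ^2 - 2λ - 7 the discriminant is 32. It is nonnegative but not a perfect square, so the roots are real and irrational: λ = (2 ± sqrt(32))/2 ≈ 3.8284, -1.8284.
Thus the eigenvalues (to 4 decimals) are 3.8284 (modulus 3.8284); -1.8284 (modulus 1.8284); 5 (modulus 5). The spectral radius is the largest modulus: r(A) = 5. (Cross-check: r(A) ≤ ||A||_2 ≈ 7.1257; equality holds whenever A is normal, though it can also hold for some non-normal A.)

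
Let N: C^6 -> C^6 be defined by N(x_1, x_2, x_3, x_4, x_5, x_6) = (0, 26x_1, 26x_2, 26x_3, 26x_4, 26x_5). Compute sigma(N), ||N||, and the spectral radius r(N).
sigma(N) = {0}; ||N|| = 26; r(N) = 0. (N is nilpotent with N^6 = 0.)

On C^6, N is a strictly lower-triangular matrix with 26 on the subdiagonal and zeros elsewhere, so its characteristic polynomial is lambda^6 and every eigenvalue is 0: sigma(N) = {0}. For the operator norm, N e_i = 26e_{i+1} for i = 1, ..., 5 and N e_6 = 0, so the singular values of N are 26 (with multiplicity 5) and 0; hence ||N|| = 26. The spectral radius r(N) = max|lambda| = 0. Note ||N|| > r(N) — characteristic of non-normal nilpotent operators. Indeed N^6 = 0.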